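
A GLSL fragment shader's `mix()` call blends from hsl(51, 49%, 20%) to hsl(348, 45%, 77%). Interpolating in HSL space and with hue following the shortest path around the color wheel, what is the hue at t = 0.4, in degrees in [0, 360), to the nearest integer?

Hue: 348 − 51 = 297°, but |297| > 180 so the shorter arc goes the other way: Δh = 297 − 360 = -63°.
H = 51 + 0.4 × (-63) = 25.8 → 26°

26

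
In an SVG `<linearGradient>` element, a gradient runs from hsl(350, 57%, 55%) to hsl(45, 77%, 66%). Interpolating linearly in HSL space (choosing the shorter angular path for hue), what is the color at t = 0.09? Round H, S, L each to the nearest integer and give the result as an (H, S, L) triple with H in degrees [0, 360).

(355, 59, 56)

Hue: 45 − 350 = -305°, but |-305| > 180 so the shorter arc goes the other way: Δh = -305 + 360 = 55°.
H = 350 + 0.09 × (55) = 354.95 → 355°
S = 57 + 0.09 × (77 − 57) = 58.8 → 59%
L = 55 + 0.09 × (66 − 55) = 55.99 → 56%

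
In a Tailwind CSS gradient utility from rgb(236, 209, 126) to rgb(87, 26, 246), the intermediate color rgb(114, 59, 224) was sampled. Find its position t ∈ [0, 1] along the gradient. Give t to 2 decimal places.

Invert the lerp on the G channel (largest span, 183): t = (59 − 209) / (26 − 209) = -150/-183 = 0.81967.
Check on R: (114 − 236)/(87 − 236) = 0.8188 ✓

0.82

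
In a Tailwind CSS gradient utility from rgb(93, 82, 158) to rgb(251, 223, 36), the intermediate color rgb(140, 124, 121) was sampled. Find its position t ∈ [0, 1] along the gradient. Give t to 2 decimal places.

Invert the lerp on the R channel (largest span, 158): t = (140 − 93) / (251 − 93) = 47/158 = 0.29747.
Check on G: (124 − 82)/(223 − 82) = 0.2979 ✓

0.30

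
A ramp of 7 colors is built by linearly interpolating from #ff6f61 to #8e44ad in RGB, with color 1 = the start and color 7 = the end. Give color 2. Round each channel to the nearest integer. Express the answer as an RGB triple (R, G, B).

(236, 104, 110)

With 7 swatches and endpoints inclusive, swatch 2 sits at t = (2 − 1)/(7 − 1) = 1/6 ≈ 0.1667.
#ff6f61 → (255, 111, 97); #8e44ad → (142, 68, 173).
R = 255 + 0.1667 × (142 − 255) = 236.163 → 236
G = 111 + 0.1667 × (68 − 111) = 103.832 → 104
B = 97 + 0.1667 × (173 − 97) = 109.669 → 110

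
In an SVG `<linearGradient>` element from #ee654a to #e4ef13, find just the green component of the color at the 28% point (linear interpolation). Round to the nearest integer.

140

G₁ = 101 (from #ee654a), G₂ = 239 (from #e4ef13).
G = 101 + 0.28 × (239 − 101) = 139.64 → 140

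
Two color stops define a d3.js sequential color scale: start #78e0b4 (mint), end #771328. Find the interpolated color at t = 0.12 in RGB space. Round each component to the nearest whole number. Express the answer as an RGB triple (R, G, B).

(120, 199, 163)

#78e0b4 → (120, 224, 180); #771328 → (119, 19, 40).
R = 120 + 0.12 × (119 − 120) = 120 + 0.12 × -1 = 119.88 → 120
G = 224 + 0.12 × (19 − 224) = 224 + 0.12 × -205 = 199.4 → 199
B = 180 + 0.12 × (40 − 180) = 180 + 0.12 × -140 = 163.2 → 163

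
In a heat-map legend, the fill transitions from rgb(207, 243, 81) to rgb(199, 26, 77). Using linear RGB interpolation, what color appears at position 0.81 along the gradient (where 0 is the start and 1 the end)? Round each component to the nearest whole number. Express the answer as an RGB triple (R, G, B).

R = 207 + 0.81 × (199 − 207) = 207 + 0.81 × -8 = 200.52 → 201
G = 243 + 0.81 × (26 − 243) = 243 + 0.81 × -217 = 67.23 → 67
B = 81 + 0.81 × (77 − 81) = 81 + 0.81 × -4 = 77.76 → 78

(201, 67, 78)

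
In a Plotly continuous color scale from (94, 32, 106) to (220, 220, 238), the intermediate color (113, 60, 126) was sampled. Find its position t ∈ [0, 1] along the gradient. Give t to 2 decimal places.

0.15

Invert the lerp on the G channel (largest span, 188): t = (60 − 32) / (220 − 32) = 28/188 = 0.14894.
Check on R: (113 − 94)/(220 − 94) = 0.1508 ✓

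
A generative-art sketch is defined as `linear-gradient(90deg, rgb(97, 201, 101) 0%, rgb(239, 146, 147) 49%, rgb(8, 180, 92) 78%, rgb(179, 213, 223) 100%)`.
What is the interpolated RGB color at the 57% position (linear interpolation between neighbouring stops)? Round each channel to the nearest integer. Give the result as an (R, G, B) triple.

57% lies between the 49% and 78% stops, so the local fraction is t = (57 − 49)/(78 − 49) = 8/29 ≈ 0.2759.
R = 239 + 0.2759 × (8 − 239) = 175.267 → 175
G = 146 + 0.2759 × (180 − 146) = 155.381 → 155
B = 147 + 0.2759 × (92 − 147) = 131.826 → 132

(175, 155, 132)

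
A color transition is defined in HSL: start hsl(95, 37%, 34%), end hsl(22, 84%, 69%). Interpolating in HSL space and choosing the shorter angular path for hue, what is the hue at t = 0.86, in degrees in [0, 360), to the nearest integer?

32

Hue arc: Δh = 22 − 95 = -73° (|Δh| ≤ 180, already the shorter path).
H = 95 + 0.86 × (-73) = 32.22 → 32°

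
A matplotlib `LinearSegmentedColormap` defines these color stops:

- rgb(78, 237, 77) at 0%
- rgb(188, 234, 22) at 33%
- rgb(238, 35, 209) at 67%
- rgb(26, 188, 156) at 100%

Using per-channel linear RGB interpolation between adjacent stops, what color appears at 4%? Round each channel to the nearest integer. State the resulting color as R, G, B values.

(91, 237, 70)

4% lies between the 0% and 33% stops, so the local fraction is t = (4 − 0)/(33 − 0) = 4/33 ≈ 0.1212.
R = 78 + 0.1212 × (188 − 78) = 91.332 → 91
G = 237 + 0.1212 × (234 − 237) = 236.636 → 237
B = 77 + 0.1212 × (22 − 77) = 70.334 → 70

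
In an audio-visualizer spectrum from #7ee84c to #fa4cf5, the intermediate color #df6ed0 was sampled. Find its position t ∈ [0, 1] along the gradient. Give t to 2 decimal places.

Invert the lerp on the B channel (largest span, 169): t = (208 − 76) / (245 − 76) = 132/169 = 0.78107.
Check on R: (223 − 126)/(250 − 126) = 0.7823 ✓

0.78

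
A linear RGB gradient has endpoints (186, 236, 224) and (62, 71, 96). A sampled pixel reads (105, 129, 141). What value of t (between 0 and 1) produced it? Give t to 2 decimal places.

Invert the lerp on the G channel (largest span, 165): t = (129 − 236) / (71 − 236) = -107/-165 = 0.64848.
Check on R: (105 − 186)/(62 − 186) = 0.6532 ✓

0.65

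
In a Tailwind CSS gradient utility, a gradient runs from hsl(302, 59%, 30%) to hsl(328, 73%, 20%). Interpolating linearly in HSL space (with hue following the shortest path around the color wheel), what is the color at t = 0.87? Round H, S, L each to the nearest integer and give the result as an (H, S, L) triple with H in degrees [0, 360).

Hue arc: Δh = 328 − 302 = 26° (|Δh| ≤ 180, already the shorter path).
H = 302 + 0.87 × (26) = 324.62 → 325°
S = 59 + 0.87 × (73 − 59) = 71.18 → 71%
L = 30 + 0.87 × (20 − 30) = 21.3 → 21%

(325, 71, 21)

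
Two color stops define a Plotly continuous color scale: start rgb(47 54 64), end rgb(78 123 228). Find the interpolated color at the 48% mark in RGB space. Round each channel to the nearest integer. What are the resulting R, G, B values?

(62, 87, 143)

48% corresponds to t = 0.48.
R = 47 + 0.48 × (78 − 47) = 47 + 0.48 × 31 = 61.88 → 62
G = 54 + 0.48 × (123 − 54) = 54 + 0.48 × 69 = 87.12 → 87
B = 64 + 0.48 × (228 − 64) = 64 + 0.48 × 164 = 142.72 → 143
So the blended color is (62, 87, 143), about #3e578f.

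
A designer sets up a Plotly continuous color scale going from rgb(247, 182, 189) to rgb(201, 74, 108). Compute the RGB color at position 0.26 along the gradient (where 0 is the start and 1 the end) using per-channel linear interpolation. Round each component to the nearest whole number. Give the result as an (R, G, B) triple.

(235, 154, 168)

R = 247 + 0.26 × (201 − 247) = 247 + 0.26 × -46 = 235.04 → 235
G = 182 + 0.26 × (74 − 182) = 182 + 0.26 × -108 = 153.92 → 154
B = 189 + 0.26 × (108 − 189) = 189 + 0.26 × -81 = 167.94 → 168
So the blended color is (235, 154, 168), about #eb9aa8.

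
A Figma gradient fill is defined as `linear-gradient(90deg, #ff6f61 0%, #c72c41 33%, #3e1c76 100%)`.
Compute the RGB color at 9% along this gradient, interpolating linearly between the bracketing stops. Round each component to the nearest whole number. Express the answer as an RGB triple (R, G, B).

(240, 93, 88)

9% lies between the 0% and 33% stops, so the local fraction is t = (9 − 0)/(33 − 0) = 9/33 ≈ 0.2727.
#ff6f61 → (255, 111, 97); #c72c41 → (199, 44, 65).
R = 255 + 0.2727 × (199 − 255) = 239.729 → 240
G = 111 + 0.2727 × (44 − 111) = 92.729 → 93
B = 97 + 0.2727 × (65 − 97) = 88.274 → 88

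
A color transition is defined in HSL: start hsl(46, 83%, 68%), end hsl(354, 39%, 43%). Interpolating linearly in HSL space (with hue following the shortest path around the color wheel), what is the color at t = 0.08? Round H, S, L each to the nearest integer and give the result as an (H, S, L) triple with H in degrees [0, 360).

Hue: 354 − 46 = 308°, but |308| > 180 so the shorter arc goes the other way: Δh = 308 − 360 = -52°.
H = 46 + 0.08 × (-52) = 41.84 → 42°
S = 83 + 0.08 × (39 − 83) = 79.48 → 79%
L = 68 + 0.08 × (43 − 68) = 66 → 66%

(42, 79, 66)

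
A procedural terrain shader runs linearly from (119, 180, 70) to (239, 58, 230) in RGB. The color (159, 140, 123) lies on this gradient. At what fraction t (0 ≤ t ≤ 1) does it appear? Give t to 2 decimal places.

0.33

Invert the lerp on the B channel (largest span, 160): t = (123 − 70) / (230 − 70) = 53/160 = 0.33125.
Check on R: (159 − 119)/(239 − 119) = 0.3333 ✓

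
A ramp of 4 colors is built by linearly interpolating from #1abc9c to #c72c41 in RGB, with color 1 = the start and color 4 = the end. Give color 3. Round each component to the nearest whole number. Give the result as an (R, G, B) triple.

(141, 92, 95)

With 4 swatches and endpoints inclusive, swatch 3 sits at t = (3 − 1)/(4 − 1) = 2/3 ≈ 0.6667.
#1abc9c → (26, 188, 156); #c72c41 → (199, 44, 65).
R = 26 + 0.6667 × (199 − 26) = 141.339 → 141
G = 188 + 0.6667 × (44 − 188) = 91.995 → 92
B = 156 + 0.6667 × (65 − 156) = 95.33 → 95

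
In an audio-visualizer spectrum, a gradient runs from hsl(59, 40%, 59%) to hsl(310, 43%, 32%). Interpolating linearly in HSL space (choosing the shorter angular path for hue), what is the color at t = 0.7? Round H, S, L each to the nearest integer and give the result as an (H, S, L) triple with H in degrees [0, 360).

(343, 42, 40)

Hue: 310 − 59 = 251°, but |251| > 180 so the shorter arc goes the other way: Δh = 251 − 360 = -109°.
H = 59 + 0.7 × (-109) = -17.3 → -17 → -17 mod 360 = 343°
S = 40 + 0.7 × (43 − 40) = 42.1 → 42%
L = 59 + 0.7 × (32 − 59) = 40.1 → 40%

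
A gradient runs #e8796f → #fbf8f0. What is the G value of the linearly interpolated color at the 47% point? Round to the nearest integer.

181

G₁ = 121 (from #e8796f), G₂ = 248 (from #fbf8f0).
G = 121 + 0.47 × (248 − 121) = 180.69 → 181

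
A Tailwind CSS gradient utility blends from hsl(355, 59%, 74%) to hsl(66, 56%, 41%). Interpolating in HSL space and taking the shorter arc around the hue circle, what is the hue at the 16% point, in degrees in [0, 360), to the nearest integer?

6

Hue: 66 − 355 = -289°, but |-289| > 180 so the shorter arc goes the other way: Δh = -289 + 360 = 71°.
H = 355 + 0.16 × (71) = 366.36 → 366 → 366 mod 360 = 6°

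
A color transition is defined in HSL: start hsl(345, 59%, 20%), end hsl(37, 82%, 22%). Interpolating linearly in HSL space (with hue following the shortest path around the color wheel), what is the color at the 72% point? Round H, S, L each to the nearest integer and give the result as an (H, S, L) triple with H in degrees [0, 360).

Hue: 37 − 345 = -308°, but |-308| > 180 so the shorter arc goes the other way: Δh = -308 + 360 = 52°.
H = 345 + 0.72 × (52) = 382.44 → 382 → 382 mod 360 = 22°
S = 59 + 0.72 × (82 − 59) = 75.56 → 76%
L = 20 + 0.72 × (22 − 20) = 21.44 → 21%

(22, 76, 21)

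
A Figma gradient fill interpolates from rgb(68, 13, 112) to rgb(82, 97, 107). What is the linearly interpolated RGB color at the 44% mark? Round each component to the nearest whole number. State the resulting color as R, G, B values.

44% corresponds to t = 0.44.
R = 68 + 0.44 × (82 − 68) = 68 + 0.44 × 14 = 74.16 → 74
G = 13 + 0.44 × (97 − 13) = 13 + 0.44 × 84 = 49.96 → 50
B = 112 + 0.44 × (107 − 112) = 112 + 0.44 × -5 = 109.8 → 110

(74, 50, 110)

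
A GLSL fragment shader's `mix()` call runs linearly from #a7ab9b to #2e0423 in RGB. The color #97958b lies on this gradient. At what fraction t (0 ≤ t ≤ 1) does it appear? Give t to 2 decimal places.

Invert the lerp on the G channel (largest span, 167): t = (149 − 171) / (4 − 171) = -22/-167 = 0.13174.
Check on R: (151 − 167)/(46 − 167) = 0.1322 ✓

0.13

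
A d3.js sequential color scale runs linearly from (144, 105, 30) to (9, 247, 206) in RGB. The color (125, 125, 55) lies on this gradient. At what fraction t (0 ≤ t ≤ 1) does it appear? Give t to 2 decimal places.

0.14

Invert the lerp on the B channel (largest span, 176): t = (55 − 30) / (206 − 30) = 25/176 = 0.14205.
Check on R: (125 − 144)/(9 − 144) = 0.1407 ✓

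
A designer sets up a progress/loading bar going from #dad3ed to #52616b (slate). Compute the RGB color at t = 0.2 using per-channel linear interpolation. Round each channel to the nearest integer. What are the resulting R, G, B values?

(191, 188, 211)

#dad3ed → (218, 211, 237); #52616b → (82, 97, 107).
R = 218 + 0.2 × (82 − 218) = 218 + 0.2 × -136 = 190.8 → 191
G = 211 + 0.2 × (97 − 211) = 211 + 0.2 × -114 = 188.2 → 188
B = 237 + 0.2 × (107 − 237) = 237 + 0.2 × -130 = 211 → 211
So the blended color is (191, 188, 211), about #bfbcd3.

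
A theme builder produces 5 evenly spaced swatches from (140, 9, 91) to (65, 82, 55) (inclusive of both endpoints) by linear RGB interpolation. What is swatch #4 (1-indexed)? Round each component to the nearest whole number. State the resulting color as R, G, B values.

With 5 swatches and endpoints inclusive, swatch 4 sits at t = (4 − 1)/(5 − 1) = 3/4 ≈ 0.75.
R = 140 + 0.75 × (65 − 140) = 83.75 → 84
G = 9 + 0.75 × (82 − 9) = 63.75 → 64
B = 91 + 0.75 × (55 − 91) = 64 → 64

(84, 64, 64)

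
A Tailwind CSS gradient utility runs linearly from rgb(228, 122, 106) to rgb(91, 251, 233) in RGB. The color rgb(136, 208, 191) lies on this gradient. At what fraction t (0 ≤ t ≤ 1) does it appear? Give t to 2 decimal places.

Invert the lerp on the R channel (largest span, 137): t = (136 − 228) / (91 − 228) = -92/-137 = 0.67153.
Check on G: (208 − 122)/(251 − 122) = 0.6667 ✓

0.67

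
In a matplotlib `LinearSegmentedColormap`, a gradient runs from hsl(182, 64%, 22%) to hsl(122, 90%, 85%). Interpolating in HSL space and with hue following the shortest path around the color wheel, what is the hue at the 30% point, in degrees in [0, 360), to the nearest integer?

164

Hue arc: Δh = 122 − 182 = -60° (|Δh| ≤ 180, already the shorter path).
H = 182 + 0.3 × (-60) = 164 → 164°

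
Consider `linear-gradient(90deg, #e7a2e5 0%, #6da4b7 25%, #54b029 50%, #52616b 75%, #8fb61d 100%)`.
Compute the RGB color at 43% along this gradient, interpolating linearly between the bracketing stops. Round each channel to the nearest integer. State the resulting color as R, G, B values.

(91, 173, 81)

43% lies between the 25% and 50% stops, so the local fraction is t = (43 − 25)/(50 − 25) = 18/25 ≈ 0.72.
#6da4b7 → (109, 164, 183); #54b029 → (84, 176, 41).
R = 109 + 0.72 × (84 − 109) = 91 → 91
G = 164 + 0.72 × (176 − 164) = 172.64 → 173
B = 183 + 0.72 × (41 − 183) = 80.76 → 81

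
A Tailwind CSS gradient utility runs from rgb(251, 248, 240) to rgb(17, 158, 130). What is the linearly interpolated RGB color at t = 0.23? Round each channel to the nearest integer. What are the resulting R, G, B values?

R = 251 + 0.23 × (17 − 251) = 251 + 0.23 × -234 = 197.18 → 197
G = 248 + 0.23 × (158 − 248) = 248 + 0.23 × -90 = 227.3 → 227
B = 240 + 0.23 × (130 − 240) = 240 + 0.23 × -110 = 214.7 → 215

(197, 227, 215)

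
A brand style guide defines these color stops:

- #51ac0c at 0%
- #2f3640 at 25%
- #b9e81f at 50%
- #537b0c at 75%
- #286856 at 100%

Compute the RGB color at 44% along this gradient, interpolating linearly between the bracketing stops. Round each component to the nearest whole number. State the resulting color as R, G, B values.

(152, 189, 39)

44% lies between the 25% and 50% stops, so the local fraction is t = (44 − 25)/(50 − 25) = 19/25 ≈ 0.76.
#2f3640 → (47, 54, 64); #b9e81f → (185, 232, 31).
R = 47 + 0.76 × (185 − 47) = 151.88 → 152
G = 54 + 0.76 × (232 − 54) = 189.28 → 189
B = 64 + 0.76 × (31 − 64) = 38.92 → 39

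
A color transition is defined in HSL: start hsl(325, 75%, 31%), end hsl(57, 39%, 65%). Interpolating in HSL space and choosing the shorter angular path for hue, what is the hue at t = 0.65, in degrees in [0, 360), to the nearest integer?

25

Hue: 57 − 325 = -268°, but |-268| > 180 so the shorter arc goes the other way: Δh = -268 + 360 = 92°.
H = 325 + 0.65 × (92) = 384.8 → 385 → 385 mod 360 = 25°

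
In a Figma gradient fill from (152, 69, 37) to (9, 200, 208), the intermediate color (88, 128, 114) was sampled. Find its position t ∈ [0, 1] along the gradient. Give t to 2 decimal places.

0.45

Invert the lerp on the B channel (largest span, 171): t = (114 − 37) / (208 − 37) = 77/171 = 0.45029.
Check on R: (88 − 152)/(9 − 152) = 0.4476 ✓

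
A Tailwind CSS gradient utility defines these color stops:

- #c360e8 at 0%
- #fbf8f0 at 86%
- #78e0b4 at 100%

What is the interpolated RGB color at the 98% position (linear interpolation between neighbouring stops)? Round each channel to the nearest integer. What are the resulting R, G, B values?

98% lies between the 86% and 100% stops, so the local fraction is t = (98 − 86)/(100 − 86) = 12/14 ≈ 0.8571.
#fbf8f0 → (251, 248, 240); #78e0b4 → (120, 224, 180).
R = 251 + 0.8571 × (120 − 251) = 138.72 → 139
G = 248 + 0.8571 × (224 − 248) = 227.43 → 227
B = 240 + 0.8571 × (180 − 240) = 188.574 → 189

(139, 227, 189)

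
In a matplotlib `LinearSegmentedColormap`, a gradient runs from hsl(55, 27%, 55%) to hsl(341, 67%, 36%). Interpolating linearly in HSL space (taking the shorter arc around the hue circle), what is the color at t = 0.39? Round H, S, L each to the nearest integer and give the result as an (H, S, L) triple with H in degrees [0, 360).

Hue: 341 − 55 = 286°, but |286| > 180 so the shorter arc goes the other way: Δh = 286 − 360 = -74°.
H = 55 + 0.39 × (-74) = 26.14 → 26°
S = 27 + 0.39 × (67 − 27) = 42.6 → 43%
L = 55 + 0.39 × (36 − 55) = 47.59 → 48%

(26, 43, 48)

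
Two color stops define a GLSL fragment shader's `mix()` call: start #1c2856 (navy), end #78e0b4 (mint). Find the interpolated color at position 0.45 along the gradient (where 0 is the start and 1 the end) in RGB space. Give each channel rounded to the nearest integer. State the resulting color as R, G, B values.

(69, 123, 128)

#1c2856 → (28, 40, 86); #78e0b4 → (120, 224, 180).
R = 28 + 0.45 × (120 − 28) = 28 + 0.45 × 92 = 69.4 → 69
G = 40 + 0.45 × (224 − 40) = 40 + 0.45 × 184 = 122.8 → 123
B = 86 + 0.45 × (180 − 86) = 86 + 0.45 × 94 = 128.3 → 128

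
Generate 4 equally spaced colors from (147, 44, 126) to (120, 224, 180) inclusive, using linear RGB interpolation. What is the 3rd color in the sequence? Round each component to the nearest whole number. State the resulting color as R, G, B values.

(129, 164, 162)

With 4 swatches and endpoints inclusive, swatch 3 sits at t = (3 − 1)/(4 − 1) = 2/3 ≈ 0.6667.
R = 147 + 0.6667 × (120 − 147) = 128.999 → 129
G = 44 + 0.6667 × (224 − 44) = 164.006 → 164
B = 126 + 0.6667 × (180 − 126) = 162.002 → 162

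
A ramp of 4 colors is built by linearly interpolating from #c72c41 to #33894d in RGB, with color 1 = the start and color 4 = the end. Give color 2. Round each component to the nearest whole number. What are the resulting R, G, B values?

(150, 75, 69)

With 4 swatches and endpoints inclusive, swatch 2 sits at t = (2 − 1)/(4 − 1) = 1/3 ≈ 0.3333.
#c72c41 → (199, 44, 65); #33894d → (51, 137, 77).
R = 199 + 0.3333 × (51 − 199) = 149.672 → 150
G = 44 + 0.3333 × (137 − 44) = 74.997 → 75
B = 65 + 0.3333 × (77 − 65) = 69 → 69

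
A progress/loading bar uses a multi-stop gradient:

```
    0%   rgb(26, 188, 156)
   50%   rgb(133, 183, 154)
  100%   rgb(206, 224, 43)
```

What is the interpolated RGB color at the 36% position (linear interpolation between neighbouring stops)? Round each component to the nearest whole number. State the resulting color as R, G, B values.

36% lies between the 0% and 50% stops, so the local fraction is t = (36 − 0)/(50 − 0) = 36/50 ≈ 0.72.
R = 26 + 0.72 × (133 − 26) = 103.04 → 103
G = 188 + 0.72 × (183 − 188) = 184.4 → 184
B = 156 + 0.72 × (154 − 156) = 154.56 → 155

(103, 184, 155)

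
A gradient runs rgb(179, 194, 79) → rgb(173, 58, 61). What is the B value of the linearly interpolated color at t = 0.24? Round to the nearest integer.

B = 79 + 0.24 × (61 − 79) = 74.68 → 75

75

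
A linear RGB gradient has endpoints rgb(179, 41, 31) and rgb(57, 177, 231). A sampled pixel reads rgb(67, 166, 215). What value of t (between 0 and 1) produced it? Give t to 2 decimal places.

Invert the lerp on the B channel (largest span, 200): t = (215 − 31) / (231 − 31) = 184/200 = 0.92.
Check on R: (67 − 179)/(57 − 179) = 0.918 ✓

0.92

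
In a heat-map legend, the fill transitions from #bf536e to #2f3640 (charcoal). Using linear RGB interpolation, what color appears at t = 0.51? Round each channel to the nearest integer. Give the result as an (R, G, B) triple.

(118, 68, 87)

#bf536e → (191, 83, 110); #2f3640 → (47, 54, 64).
R = 191 + 0.51 × (47 − 191) = 191 + 0.51 × -144 = 117.56 → 118
G = 83 + 0.51 × (54 − 83) = 83 + 0.51 × -29 = 68.21 → 68
B = 110 + 0.51 × (64 − 110) = 110 + 0.51 × -46 = 86.54 → 87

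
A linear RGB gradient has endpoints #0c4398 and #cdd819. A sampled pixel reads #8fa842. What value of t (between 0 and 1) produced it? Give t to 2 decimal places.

Invert the lerp on the R channel (largest span, 193): t = (143 − 12) / (205 − 12) = 131/193 = 0.67876.
Check on G: (168 − 67)/(216 − 67) = 0.6779 ✓

0.68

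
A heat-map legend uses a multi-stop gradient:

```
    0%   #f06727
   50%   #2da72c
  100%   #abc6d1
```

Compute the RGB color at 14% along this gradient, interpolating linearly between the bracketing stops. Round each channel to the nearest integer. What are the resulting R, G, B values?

(185, 121, 40)

14% lies between the 0% and 50% stops, so the local fraction is t = (14 − 0)/(50 − 0) = 14/50 ≈ 0.28.
#f06727 → (240, 103, 39); #2da72c → (45, 167, 44).
R = 240 + 0.28 × (45 − 240) = 185.4 → 185
G = 103 + 0.28 × (167 − 103) = 120.92 → 121
B = 39 + 0.28 × (44 − 39) = 40.4 → 40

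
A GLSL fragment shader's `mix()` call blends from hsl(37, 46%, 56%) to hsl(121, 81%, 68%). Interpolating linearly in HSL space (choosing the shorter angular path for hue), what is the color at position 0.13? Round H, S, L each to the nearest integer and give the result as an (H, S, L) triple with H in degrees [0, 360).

(48, 51, 58)

Hue arc: Δh = 121 − 37 = 84° (|Δh| ≤ 180, already the shorter path).
H = 37 + 0.13 × (84) = 47.92 → 48°
S = 46 + 0.13 × (81 − 46) = 50.55 → 51%
L = 56 + 0.13 × (68 − 56) = 57.56 → 58%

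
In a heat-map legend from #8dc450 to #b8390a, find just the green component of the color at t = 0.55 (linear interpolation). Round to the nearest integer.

G₁ = 196 (from #8dc450), G₂ = 57 (from #b8390a).
G = 196 + 0.55 × (57 − 196) = 119.55 → 120

120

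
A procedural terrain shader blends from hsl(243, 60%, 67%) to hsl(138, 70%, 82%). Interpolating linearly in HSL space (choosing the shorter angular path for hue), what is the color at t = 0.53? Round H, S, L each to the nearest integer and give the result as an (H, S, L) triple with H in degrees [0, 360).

Hue arc: Δh = 138 − 243 = -105° (|Δh| ≤ 180, already the shorter path).
H = 243 + 0.53 × (-105) = 187.35 → 187°
S = 60 + 0.53 × (70 − 60) = 65.3 → 65%
L = 67 + 0.53 × (82 − 67) = 74.95 → 75%

(187, 65, 75)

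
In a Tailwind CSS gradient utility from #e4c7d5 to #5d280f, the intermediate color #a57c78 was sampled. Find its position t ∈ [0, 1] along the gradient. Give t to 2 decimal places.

0.47

Invert the lerp on the B channel (largest span, 198): t = (120 − 213) / (15 − 213) = -93/-198 = 0.4697.
Check on R: (165 − 228)/(93 − 228) = 0.4667 ✓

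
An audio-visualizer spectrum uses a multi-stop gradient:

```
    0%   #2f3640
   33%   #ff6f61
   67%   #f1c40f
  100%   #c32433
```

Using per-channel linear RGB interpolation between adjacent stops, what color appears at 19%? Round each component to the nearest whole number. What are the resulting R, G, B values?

19% lies between the 0% and 33% stops, so the local fraction is t = (19 − 0)/(33 − 0) = 19/33 ≈ 0.5758.
#2f3640 → (47, 54, 64); #ff6f61 → (255, 111, 97).
R = 47 + 0.5758 × (255 − 47) = 166.766 → 167
G = 54 + 0.5758 × (111 − 54) = 86.821 → 87
B = 64 + 0.5758 × (97 − 64) = 83.001 → 83

(167, 87, 83)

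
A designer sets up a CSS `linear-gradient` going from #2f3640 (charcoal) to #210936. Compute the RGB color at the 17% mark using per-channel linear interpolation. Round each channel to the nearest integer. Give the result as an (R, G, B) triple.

(45, 46, 62)

#2f3640 → (47, 54, 64); #210936 → (33, 9, 54).
17% corresponds to t = 0.17.
R = 47 + 0.17 × (33 − 47) = 47 + 0.17 × -14 = 44.62 → 45
G = 54 + 0.17 × (9 − 54) = 54 + 0.17 × -45 = 46.35 → 46
B = 64 + 0.17 × (54 − 64) = 64 + 0.17 × -10 = 62.3 → 62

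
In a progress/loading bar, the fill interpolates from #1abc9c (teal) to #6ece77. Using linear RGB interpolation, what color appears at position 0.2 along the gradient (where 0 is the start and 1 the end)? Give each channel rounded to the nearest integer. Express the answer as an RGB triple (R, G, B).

(43, 192, 149)

#1abc9c → (26, 188, 156); #6ece77 → (110, 206, 119).
R = 26 + 0.2 × (110 − 26) = 26 + 0.2 × 84 = 42.8 → 43
G = 188 + 0.2 × (206 − 188) = 188 + 0.2 × 18 = 191.6 → 192
B = 156 + 0.2 × (119 − 156) = 156 + 0.2 × -37 = 148.6 → 149
So the blended color is (43, 192, 149), about #2bc095.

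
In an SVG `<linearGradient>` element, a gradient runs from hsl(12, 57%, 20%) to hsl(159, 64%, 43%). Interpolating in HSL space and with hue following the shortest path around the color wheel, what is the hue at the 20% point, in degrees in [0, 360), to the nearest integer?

41

Hue arc: Δh = 159 − 12 = 147° (|Δh| ≤ 180, already the shorter path).
H = 12 + 0.2 × (147) = 41.4 → 41°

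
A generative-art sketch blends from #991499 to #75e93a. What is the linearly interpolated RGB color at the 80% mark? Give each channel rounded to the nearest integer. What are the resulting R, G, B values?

(124, 190, 77)

#991499 → (153, 20, 153); #75e93a → (117, 233, 58).
80% corresponds to t = 0.8.
R = 153 + 0.8 × (117 − 153) = 153 + 0.8 × -36 = 124.2 → 124
G = 20 + 0.8 × (233 − 20) = 20 + 0.8 × 213 = 190.4 → 190
B = 153 + 0.8 × (58 − 153) = 153 + 0.8 × -95 = 77 → 77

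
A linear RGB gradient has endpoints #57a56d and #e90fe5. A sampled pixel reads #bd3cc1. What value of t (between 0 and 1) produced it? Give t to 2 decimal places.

Invert the lerp on the G channel (largest span, 150): t = (60 − 165) / (15 − 165) = -105/-150 = 0.7.
Check on R: (189 − 87)/(233 − 87) = 0.6986 ✓

0.70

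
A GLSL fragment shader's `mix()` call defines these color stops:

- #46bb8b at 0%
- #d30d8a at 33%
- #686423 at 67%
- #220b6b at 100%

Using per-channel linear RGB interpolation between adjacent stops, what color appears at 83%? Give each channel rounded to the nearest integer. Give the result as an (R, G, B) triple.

83% lies between the 67% and 100% stops, so the local fraction is t = (83 − 67)/(100 − 67) = 16/33 ≈ 0.4848.
#686423 → (104, 100, 35); #220b6b → (34, 11, 107).
R = 104 + 0.4848 × (34 − 104) = 70.064 → 70
G = 100 + 0.4848 × (11 − 100) = 56.853 → 57
B = 35 + 0.4848 × (107 − 35) = 69.906 → 70

(70, 57, 70)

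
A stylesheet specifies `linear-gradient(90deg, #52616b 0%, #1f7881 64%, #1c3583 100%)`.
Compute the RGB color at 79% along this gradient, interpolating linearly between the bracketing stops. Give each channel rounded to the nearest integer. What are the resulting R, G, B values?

79% lies between the 64% and 100% stops, so the local fraction is t = (79 − 64)/(100 − 64) = 15/36 ≈ 0.4167.
#1f7881 → (31, 120, 129); #1c3583 → (28, 53, 131).
R = 31 + 0.4167 × (28 − 31) = 29.75 → 30
G = 120 + 0.4167 × (53 − 120) = 92.081 → 92
B = 129 + 0.4167 × (131 − 129) = 129.833 → 130

(30, 92, 130)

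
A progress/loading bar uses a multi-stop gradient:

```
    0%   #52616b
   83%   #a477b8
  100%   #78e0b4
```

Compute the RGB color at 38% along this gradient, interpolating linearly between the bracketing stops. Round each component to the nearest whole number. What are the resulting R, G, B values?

38% lies between the 0% and 83% stops, so the local fraction is t = (38 − 0)/(83 − 0) = 38/83 ≈ 0.4578.
#52616b → (82, 97, 107); #a477b8 → (164, 119, 184).
R = 82 + 0.4578 × (164 − 82) = 119.54 → 120
G = 97 + 0.4578 × (119 − 97) = 107.072 → 107
B = 107 + 0.4578 × (184 − 107) = 142.251 → 142

(120, 107, 142)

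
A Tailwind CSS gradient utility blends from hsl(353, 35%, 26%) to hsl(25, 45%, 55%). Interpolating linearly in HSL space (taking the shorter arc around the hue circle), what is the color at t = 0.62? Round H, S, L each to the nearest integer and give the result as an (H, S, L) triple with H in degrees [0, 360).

(13, 41, 44)

Hue: 25 − 353 = -328°, but |-328| > 180 so the shorter arc goes the other way: Δh = -328 + 360 = 32°.
H = 353 + 0.62 × (32) = 372.84 → 373 → 373 mod 360 = 13°
S = 35 + 0.62 × (45 − 35) = 41.2 → 41%
L = 26 + 0.62 × (55 − 26) = 43.98 → 44%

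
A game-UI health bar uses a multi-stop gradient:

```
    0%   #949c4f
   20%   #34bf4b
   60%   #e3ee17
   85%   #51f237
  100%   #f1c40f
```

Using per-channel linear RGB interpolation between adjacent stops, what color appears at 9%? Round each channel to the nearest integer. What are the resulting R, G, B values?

9% lies between the 0% and 20% stops, so the local fraction is t = (9 − 0)/(20 − 0) = 9/20 ≈ 0.45.
#949c4f → (148, 156, 79); #34bf4b → (52, 191, 75).
R = 148 + 0.45 × (52 − 148) = 104.8 → 105
G = 156 + 0.45 × (191 − 156) = 171.75 → 172
B = 79 + 0.45 × (75 − 79) = 77.2 → 77

(105, 172, 77)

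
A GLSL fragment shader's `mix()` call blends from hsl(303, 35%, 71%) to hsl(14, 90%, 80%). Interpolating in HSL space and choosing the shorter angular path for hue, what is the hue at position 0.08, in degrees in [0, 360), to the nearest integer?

Hue: 14 − 303 = -289°, but |-289| > 180 so the shorter arc goes the other way: Δh = -289 + 360 = 71°.
H = 303 + 0.08 × (71) = 308.68 → 309°

309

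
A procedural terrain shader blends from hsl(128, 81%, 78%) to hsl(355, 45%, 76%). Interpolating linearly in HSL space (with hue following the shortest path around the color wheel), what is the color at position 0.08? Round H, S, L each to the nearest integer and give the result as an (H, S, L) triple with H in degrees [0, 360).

Hue: 355 − 128 = 227°, but |227| > 180 so the shorter arc goes the other way: Δh = 227 − 360 = -133°.
H = 128 + 0.08 × (-133) = 117.36 → 117°
S = 81 + 0.08 × (45 − 81) = 78.12 → 78%
L = 78 + 0.08 × (76 − 78) = 77.84 → 78%

(117, 78, 78)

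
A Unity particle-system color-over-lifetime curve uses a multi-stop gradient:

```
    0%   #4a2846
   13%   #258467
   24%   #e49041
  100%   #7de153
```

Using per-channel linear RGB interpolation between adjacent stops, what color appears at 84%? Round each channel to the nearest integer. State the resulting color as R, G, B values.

(147, 208, 79)

84% lies between the 24% and 100% stops, so the local fraction is t = (84 − 24)/(100 − 24) = 60/76 ≈ 0.7895.
#e49041 → (228, 144, 65); #7de153 → (125, 225, 83).
R = 228 + 0.7895 × (125 − 228) = 146.681 → 147
G = 144 + 0.7895 × (225 − 144) = 207.95 → 208
B = 65 + 0.7895 × (83 − 65) = 79.211 → 79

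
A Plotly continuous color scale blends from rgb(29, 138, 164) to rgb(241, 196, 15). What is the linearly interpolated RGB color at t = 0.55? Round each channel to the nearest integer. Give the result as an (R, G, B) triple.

R = 29 + 0.55 × (241 − 29) = 29 + 0.55 × 212 = 145.6 → 146
G = 138 + 0.55 × (196 − 138) = 138 + 0.55 × 58 = 169.9 → 170
B = 164 + 0.55 × (15 − 164) = 164 + 0.55 × -149 = 82.05 → 82

(146, 170, 82)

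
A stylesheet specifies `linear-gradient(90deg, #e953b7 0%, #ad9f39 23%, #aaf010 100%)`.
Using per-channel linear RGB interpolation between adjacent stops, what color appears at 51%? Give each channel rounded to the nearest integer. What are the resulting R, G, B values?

51% lies between the 23% and 100% stops, so the local fraction is t = (51 − 23)/(100 − 23) = 28/77 ≈ 0.3636.
#ad9f39 → (173, 159, 57); #aaf010 → (170, 240, 16).
R = 173 + 0.3636 × (170 − 173) = 171.909 → 172
G = 159 + 0.3636 × (240 − 159) = 188.452 → 188
B = 57 + 0.3636 × (16 − 57) = 42.092 → 42

(172, 188, 42)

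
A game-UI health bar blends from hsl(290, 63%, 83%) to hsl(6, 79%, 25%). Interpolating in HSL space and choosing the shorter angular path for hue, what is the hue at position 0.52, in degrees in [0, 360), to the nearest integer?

Hue: 6 − 290 = -284°, but |-284| > 180 so the shorter arc goes the other way: Δh = -284 + 360 = 76°.
H = 290 + 0.52 × (76) = 329.52 → 330°

330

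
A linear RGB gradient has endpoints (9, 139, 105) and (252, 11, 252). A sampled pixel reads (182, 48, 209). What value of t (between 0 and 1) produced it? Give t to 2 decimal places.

0.71

Invert the lerp on the R channel (largest span, 243): t = (182 − 9) / (252 − 9) = 173/243 = 0.71193.
Check on G: (48 − 139)/(11 − 139) = 0.7109 ✓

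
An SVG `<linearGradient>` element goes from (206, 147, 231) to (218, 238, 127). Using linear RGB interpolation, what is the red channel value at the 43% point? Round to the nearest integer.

211

R = 206 + 0.43 × (218 − 206) = 211.16 → 211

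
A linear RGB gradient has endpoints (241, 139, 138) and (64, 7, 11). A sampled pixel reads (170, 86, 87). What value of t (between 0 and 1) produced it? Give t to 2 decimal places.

0.40

Invert the lerp on the R channel (largest span, 177): t = (170 − 241) / (64 − 241) = -71/-177 = 0.40113.
Check on G: (86 − 139)/(7 − 139) = 0.4015 ✓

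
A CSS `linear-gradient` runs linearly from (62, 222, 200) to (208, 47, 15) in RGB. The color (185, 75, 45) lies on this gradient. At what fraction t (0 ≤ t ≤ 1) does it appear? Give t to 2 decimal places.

0.84

Invert the lerp on the B channel (largest span, 185): t = (45 − 200) / (15 − 200) = -155/-185 = 0.83784.
Check on R: (185 − 62)/(208 − 62) = 0.8425 ✓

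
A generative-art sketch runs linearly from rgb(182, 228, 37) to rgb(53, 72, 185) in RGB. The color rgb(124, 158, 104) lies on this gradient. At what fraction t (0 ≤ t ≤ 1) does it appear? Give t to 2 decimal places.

0.45

Invert the lerp on the G channel (largest span, 156): t = (158 − 228) / (72 − 228) = -70/-156 = 0.44872.
Check on R: (124 − 182)/(53 − 182) = 0.4496 ✓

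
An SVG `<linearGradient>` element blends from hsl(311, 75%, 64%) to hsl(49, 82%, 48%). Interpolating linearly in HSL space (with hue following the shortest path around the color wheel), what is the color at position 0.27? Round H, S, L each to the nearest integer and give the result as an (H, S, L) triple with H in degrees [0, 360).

Hue: 49 − 311 = -262°, but |-262| > 180 so the shorter arc goes the other way: Δh = -262 + 360 = 98°.
H = 311 + 0.27 × (98) = 337.46 → 337°
S = 75 + 0.27 × (82 − 75) = 76.89 → 77%
L = 64 + 0.27 × (48 − 64) = 59.68 → 60%

(337, 77, 60)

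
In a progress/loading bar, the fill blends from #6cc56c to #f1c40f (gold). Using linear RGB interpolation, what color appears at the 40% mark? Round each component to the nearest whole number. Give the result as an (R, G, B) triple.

(161, 197, 71)

#6cc56c → (108, 197, 108); #f1c40f → (241, 196, 15).
40% corresponds to t = 0.4.
R = 108 + 0.4 × (241 − 108) = 108 + 0.4 × 133 = 161.2 → 161
G = 197 + 0.4 × (196 − 197) = 197 + 0.4 × -1 = 196.6 → 197
B = 108 + 0.4 × (15 − 108) = 108 + 0.4 × -93 = 70.8 → 71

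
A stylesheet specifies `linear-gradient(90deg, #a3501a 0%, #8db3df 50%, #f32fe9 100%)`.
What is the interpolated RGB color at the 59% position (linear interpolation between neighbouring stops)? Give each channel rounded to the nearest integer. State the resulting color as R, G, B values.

59% lies between the 50% and 100% stops, so the local fraction is t = (59 − 50)/(100 − 50) = 9/50 ≈ 0.18.
#8db3df → (141, 179, 223); #f32fe9 → (243, 47, 233).
R = 141 + 0.18 × (243 − 141) = 159.36 → 159
G = 179 + 0.18 × (47 − 179) = 155.24 → 155
B = 223 + 0.18 × (233 − 223) = 224.8 → 225

(159, 155, 225)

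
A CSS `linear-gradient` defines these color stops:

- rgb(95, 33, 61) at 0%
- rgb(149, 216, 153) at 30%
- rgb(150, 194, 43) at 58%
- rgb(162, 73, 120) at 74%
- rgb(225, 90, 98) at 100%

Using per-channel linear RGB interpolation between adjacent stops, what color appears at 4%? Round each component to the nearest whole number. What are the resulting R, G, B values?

(102, 57, 73)

4% lies between the 0% and 30% stops, so the local fraction is t = (4 − 0)/(30 − 0) = 4/30 ≈ 0.1333.
R = 95 + 0.1333 × (149 − 95) = 102.198 → 102
G = 33 + 0.1333 × (216 − 33) = 57.394 → 57
B = 61 + 0.1333 × (153 − 61) = 73.264 → 73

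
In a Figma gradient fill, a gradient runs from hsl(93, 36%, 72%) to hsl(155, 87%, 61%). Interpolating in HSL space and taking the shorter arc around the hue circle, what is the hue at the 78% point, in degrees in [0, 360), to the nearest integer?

141

Hue arc: Δh = 155 − 93 = 62° (|Δh| ≤ 180, already the shorter path).
H = 93 + 0.78 × (62) = 141.36 → 141°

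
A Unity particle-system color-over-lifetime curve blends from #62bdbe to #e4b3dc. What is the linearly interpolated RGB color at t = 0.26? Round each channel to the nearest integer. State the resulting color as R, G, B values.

(132, 186, 198)

#62bdbe → (98, 189, 190); #e4b3dc → (228, 179, 220).
R = 98 + 0.26 × (228 − 98) = 98 + 0.26 × 130 = 131.8 → 132
G = 189 + 0.26 × (179 − 189) = 189 + 0.26 × -10 = 186.4 → 186
B = 190 + 0.26 × (220 − 190) = 190 + 0.26 × 30 = 197.8 → 198
So the blended color is (132, 186, 198), about #84bac6.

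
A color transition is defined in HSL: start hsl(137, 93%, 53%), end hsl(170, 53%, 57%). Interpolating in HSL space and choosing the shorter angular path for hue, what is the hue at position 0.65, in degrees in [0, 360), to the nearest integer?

158

Hue arc: Δh = 170 − 137 = 33° (|Δh| ≤ 180, already the shorter path).
H = 137 + 0.65 × (33) = 158.45 → 158°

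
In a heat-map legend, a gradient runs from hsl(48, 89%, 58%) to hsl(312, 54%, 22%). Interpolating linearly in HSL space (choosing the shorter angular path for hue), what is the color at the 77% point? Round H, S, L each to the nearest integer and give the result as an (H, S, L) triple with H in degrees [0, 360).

(334, 62, 30)

Hue: 312 − 48 = 264°, but |264| > 180 so the shorter arc goes the other way: Δh = 264 − 360 = -96°.
H = 48 + 0.77 × (-96) = -25.92 → -26 → -26 mod 360 = 334°
S = 89 + 0.77 × (54 − 89) = 62.05 → 62%
L = 58 + 0.77 × (22 − 58) = 30.28 → 30%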